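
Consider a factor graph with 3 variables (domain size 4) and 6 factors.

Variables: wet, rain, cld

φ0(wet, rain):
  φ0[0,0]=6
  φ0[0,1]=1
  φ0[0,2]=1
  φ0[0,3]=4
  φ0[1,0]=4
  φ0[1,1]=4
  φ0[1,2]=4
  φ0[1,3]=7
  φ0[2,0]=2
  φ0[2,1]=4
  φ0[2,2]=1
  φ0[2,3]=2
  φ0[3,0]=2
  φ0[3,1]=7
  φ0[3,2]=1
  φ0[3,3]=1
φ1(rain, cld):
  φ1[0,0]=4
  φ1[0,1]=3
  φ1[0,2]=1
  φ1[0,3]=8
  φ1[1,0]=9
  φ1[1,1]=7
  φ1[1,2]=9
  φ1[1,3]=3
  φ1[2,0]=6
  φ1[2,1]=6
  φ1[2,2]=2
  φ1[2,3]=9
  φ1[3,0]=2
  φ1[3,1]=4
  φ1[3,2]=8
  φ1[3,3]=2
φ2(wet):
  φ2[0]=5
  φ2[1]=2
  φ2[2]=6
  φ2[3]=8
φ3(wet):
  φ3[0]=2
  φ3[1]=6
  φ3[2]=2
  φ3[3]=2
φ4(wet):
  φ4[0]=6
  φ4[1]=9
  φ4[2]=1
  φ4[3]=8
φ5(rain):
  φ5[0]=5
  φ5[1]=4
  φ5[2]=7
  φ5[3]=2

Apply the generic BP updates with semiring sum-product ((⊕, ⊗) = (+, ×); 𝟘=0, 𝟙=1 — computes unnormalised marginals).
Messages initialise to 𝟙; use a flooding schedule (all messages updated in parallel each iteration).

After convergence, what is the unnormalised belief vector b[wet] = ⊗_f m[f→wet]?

b[wet] = [52860, 176688, 9996, 145536]

init: all messages = 𝟙 over 4 values
r1 m[φ0→wet] = [12, 19, 9, 11]
r1 m[φ0→rain] = [14, 16, 7, 14]
r1 m[φ1→rain] = [16, 28, 23, 16]
r1 m[φ1→cld] = [21, 20, 20, 22]
r1 m[φ2→wet] = [5, 2, 6, 8]
r1 m[φ3→wet] = [2, 6, 2, 2]
r1 m[φ4→wet] = [6, 9, 1, 8]
r1 m[φ5→rain] = [5, 4, 7, 2]
r1 m[wet→φ0] = [1, 1, 1, 1]
r1 m[wet→φ2] = [1, 1, 1, 1]
r1 m[wet→φ3] = [1, 1, 1, 1]
r1 m[wet→φ4] = [1, 1, 1, 1]
r1 m[rain→φ0] = [1, 1, 1, 1]
r1 m[rain→φ1] = [1, 1, 1, 1]
r1 m[rain→φ5] = [1, 1, 1, 1]
r1 m[cld→φ1] = [1, 1, 1, 1]
r2 m[φ0→wet] = [12, 19, 9, 11]
r2 m[φ0→rain] = [14, 16, 7, 14]
r2 m[φ1→rain] = [16, 28, 23, 16]
r2 m[φ1→cld] = [21, 20, 20, 22]
r2 m[φ2→wet] = [5, 2, 6, 8]
r2 m[φ3→wet] = [2, 6, 2, 2]
r2 m[φ4→wet] = [6, 9, 1, 8]
r2 m[φ5→rain] = [5, 4, 7, 2]
r2 m[wet→φ0] = [60, 108, 12, 128]
r2 m[wet→φ2] = [144, 1026, 18, 176]
r2 m[wet→φ3] = [360, 342, 54, 704]
r2 m[wet→φ4] = [120, 228, 108, 176]
r2 m[rain→φ0] = [80, 112, 161, 32]
r2 m[rain→φ1] = [70, 64, 49, 28]
r2 m[rain→φ5] = [224, 448, 161, 224]
r2 m[cld→φ1] = [1, 1, 1, 1]
r3 m[φ0→wet] = [881, 1636, 833, 1137]
r3 m[φ0→rain] = [1072, 1436, 632, 1148]
r3 m[φ1→rain] = [16, 28, 23, 16]
r3 m[φ1→cld] = [1206, 1064, 968, 1249]
r3 m[φ2→wet] = [5, 2, 6, 8]
r3 m[φ3→wet] = [2, 6, 2, 2]
r3 m[φ4→wet] = [6, 9, 1, 8]
r3 m[φ5→rain] = [5, 4, 7, 2]
r3 m[wet→φ0] = [60, 108, 12, 128]
r3 m[wet→φ2] = [144, 1026, 18, 176]
r3 m[wet→φ3] = [360, 342, 54, 704]
r3 m[wet→φ4] = [120, 228, 108, 176]
r3 m[rain→φ0] = [80, 112, 161, 32]
r3 m[rain→φ1] = [70, 64, 49, 28]
r3 m[rain→φ5] = [224, 448, 161, 224]
r3 m[cld→φ1] = [1, 1, 1, 1]
r4 m[φ0→wet] = [881, 1636, 833, 1137]
r4 m[φ0→rain] = [1072, 1436, 632, 1148]
r4 m[φ1→rain] = [16, 28, 23, 16]
r4 m[φ1→cld] = [1206, 1064, 968, 1249]
r4 m[φ2→wet] = [5, 2, 6, 8]
r4 m[φ3→wet] = [2, 6, 2, 2]
r4 m[φ4→wet] = [6, 9, 1, 8]
r4 m[φ5→rain] = [5, 4, 7, 2]
r4 m[wet→φ0] = [60, 108, 12, 128]
r4 m[wet→φ2] = [10572, 88344, 1666, 18192]
r4 m[wet→φ3] = [26430, 29448, 4998, 72768]
r4 m[wet→φ4] = [8810, 19632, 9996, 18192]
r4 m[rain→φ0] = [80, 112, 161, 32]
r4 m[rain→φ1] = [5360, 5744, 4424, 2296]
r4 m[rain→φ5] = [17152, 40208, 14536, 18368]
r4 m[cld→φ1] = [1, 1, 1, 1]
r5 m[φ0→wet] = [881, 1636, 833, 1137]
r5 m[φ0→rain] = [1072, 1436, 632, 1148]
r5 m[φ1→rain] = [16, 28, 23, 16]
r5 m[φ1→cld] = [104272, 92016, 84272, 104520]
r5 m[φ2→wet] = [5, 2, 6, 8]
r5 m[φ3→wet] = [2, 6, 2, 2]
r5 m[φ4→wet] = [6, 9, 1, 8]
r5 m[φ5→rain] = [5, 4, 7, 2]
r5 m[wet→φ0] = [60, 108, 12, 128]
r5 m[wet→φ2] = [10572, 88344, 1666, 18192]
r5 m[wet→φ3] = [26430, 29448, 4998, 72768]
r5 m[wet→φ4] = [8810, 19632, 9996, 18192]
r5 m[rain→φ0] = [80, 112, 161, 32]
r5 m[rain→φ1] = [5360, 5744, 4424, 2296]
r5 m[rain→φ5] = [17152, 40208, 14536, 18368]
r5 m[cld→φ1] = [1, 1, 1, 1]
r6 m[φ0→wet] = [881, 1636, 833, 1137]
r6 m[φ0→rain] = [1072, 1436, 632, 1148]
r6 m[φ1→rain] = [16, 28, 23, 16]
r6 m[φ1→cld] = [104272, 92016, 84272, 104520]
r6 m[φ2→wet] = [5, 2, 6, 8]
r6 m[φ3→wet] = [2, 6, 2, 2]
r6 m[φ4→wet] = [6, 9, 1, 8]
r6 m[φ5→rain] = [5, 4, 7, 2]
r6 m[wet→φ0] = [60, 108, 12, 128]
r6 m[wet→φ2] = [10572, 88344, 1666, 18192]
r6 m[wet→φ3] = [26430, 29448, 4998, 72768]
r6 m[wet→φ4] = [8810, 19632, 9996, 18192]
r6 m[rain→φ0] = [80, 112, 161, 32]
r6 m[rain→φ1] = [5360, 5744, 4424, 2296]
r6 m[rain→φ5] = [17152, 40208, 14536, 18368]
r6 m[cld→φ1] = [1, 1, 1, 1]
fixed point reached at round 6
b[wet] = ⊗ incoming = [52860, 176688, 9996, 145536]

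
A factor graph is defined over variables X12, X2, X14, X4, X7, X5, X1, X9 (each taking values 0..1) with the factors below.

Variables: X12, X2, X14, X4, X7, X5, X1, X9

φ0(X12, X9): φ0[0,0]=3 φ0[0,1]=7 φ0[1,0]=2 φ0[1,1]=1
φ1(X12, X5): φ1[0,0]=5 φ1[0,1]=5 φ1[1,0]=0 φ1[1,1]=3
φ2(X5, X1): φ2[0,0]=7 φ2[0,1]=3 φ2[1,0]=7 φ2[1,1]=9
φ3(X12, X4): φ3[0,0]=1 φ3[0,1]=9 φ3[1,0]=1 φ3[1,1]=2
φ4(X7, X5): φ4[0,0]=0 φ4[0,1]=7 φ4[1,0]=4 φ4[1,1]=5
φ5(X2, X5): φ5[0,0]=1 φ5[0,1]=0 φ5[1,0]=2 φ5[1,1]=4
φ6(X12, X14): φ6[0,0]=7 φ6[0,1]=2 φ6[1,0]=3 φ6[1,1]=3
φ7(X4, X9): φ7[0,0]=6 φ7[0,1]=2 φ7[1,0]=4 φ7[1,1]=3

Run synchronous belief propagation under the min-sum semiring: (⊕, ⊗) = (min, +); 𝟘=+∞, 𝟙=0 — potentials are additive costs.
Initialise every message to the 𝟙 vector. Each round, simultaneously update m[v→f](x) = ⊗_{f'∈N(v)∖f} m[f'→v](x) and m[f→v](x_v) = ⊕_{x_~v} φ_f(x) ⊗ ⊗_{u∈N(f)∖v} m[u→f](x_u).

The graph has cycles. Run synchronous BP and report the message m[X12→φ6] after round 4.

message @ round 4 = [19, 10]

init: all messages = 𝟙 over 2 values
r1 m[φ0→X12] = [3, 1]
r1 m[φ0→X9] = [2, 1]
r1 m[φ1→X12] = [5, 0]
r1 m[φ1→X5] = [0, 3]
r1 m[φ2→X5] = [3, 7]
r1 m[φ2→X1] = [7, 3]
r1 m[φ3→X12] = [1, 1]
r1 m[φ3→X4] = [1, 2]
r1 m[φ4→X7] = [0, 4]
r1 m[φ4→X5] = [0, 5]
r1 m[φ5→X2] = [0, 2]
r1 m[φ5→X5] = [1, 0]
r1 m[φ6→X12] = [2, 3]
r1 m[φ6→X14] = [3, 2]
r1 m[φ7→X4] = [2, 3]
r1 m[φ7→X9] = [4, 2]
r1 m[X12→φ0] = [0, 0]
r1 m[X12→φ1] = [0, 0]
r1 m[X12→φ3] = [0, 0]
r1 m[X12→φ6] = [0, 0]
r1 m[X2→φ5] = [0, 0]
r1 m[X14→φ6] = [0, 0]
r1 m[X4→φ3] = [0, 0]
r1 m[X4→φ7] = [0, 0]
r1 m[X7→φ4] = [0, 0]
r1 m[X5→φ1] = [0, 0]
r1 m[X5→φ2] = [0, 0]
r1 m[X5→φ4] = [0, 0]
r1 m[X5→φ5] = [0, 0]
r1 m[X1→φ2] = [0, 0]
r1 m[X9→φ0] = [0, 0]
r1 m[X9→φ7] = [0, 0]
r2 m[φ0→X12] = [3, 1]
r2 m[φ0→X9] = [2, 1]
r2 m[φ1→X12] = [5, 0]
r2 m[φ1→X5] = [0, 3]
r2 m[φ2→X5] = [3, 7]
r2 m[φ2→X1] = [7, 3]
r2 m[φ3→X12] = [1, 1]
r2 m[φ3→X4] = [1, 2]
r2 m[φ4→X7] = [0, 4]
r2 m[φ4→X5] = [0, 5]
r2 m[φ5→X2] = [0, 2]
r2 m[φ5→X5] = [1, 0]
r2 m[φ6→X12] = [2, 3]
r2 m[φ6→X14] = [3, 2]
r2 m[φ7→X4] = [2, 3]
r2 m[φ7→X9] = [4, 2]
r2 m[X12→φ0] = [8, 4]
r2 m[X12→φ1] = [6, 5]
r2 m[X12→φ3] = [10, 4]
r2 m[X12→φ6] = [9, 2]
r2 m[X2→φ5] = [0, 0]
r2 m[X14→φ6] = [0, 0]
r2 m[X4→φ3] = [2, 3]
r2 m[X4→φ7] = [1, 2]
r2 m[X7→φ4] = [0, 0]
r2 m[X5→φ1] = [4, 12]
r2 m[X5→φ2] = [1, 8]
r2 m[X5→φ4] = [4, 10]
r2 m[X5→φ5] = [3, 15]
r2 m[X1→φ2] = [0, 0]
r2 m[X9→φ0] = [4, 2]
r2 m[X9→φ7] = [2, 1]
r3 m[φ0→X12] = [7, 3]
r3 m[φ0→X9] = [6, 5]
r3 m[φ1→X12] = [9, 4]
r3 m[φ1→X5] = [5, 8]
r3 m[φ2→X5] = [3, 7]
r3 m[φ2→X1] = [8, 4]
r3 m[φ3→X12] = [3, 3]
r3 m[φ3→X4] = [5, 6]
r3 m[φ4→X7] = [4, 8]
r3 m[φ4→X5] = [0, 5]
r3 m[φ5→X2] = [4, 5]
r3 m[φ5→X5] = [1, 0]
r3 m[φ6→X12] = [2, 3]
r3 m[φ6→X14] = [5, 5]
r3 m[φ7→X4] = [3, 4]
r3 m[φ7→X9] = [6, 3]
r3 m[X12→φ0] = [8, 4]
r3 m[X12→φ1] = [6, 5]
r3 m[X12→φ3] = [10, 4]
r3 m[X12→φ6] = [9, 2]
r3 m[X2→φ5] = [0, 0]
r3 m[X14→φ6] = [0, 0]
r3 m[X4→φ3] = [2, 3]
r3 m[X4→φ7] = [1, 2]
r3 m[X7→φ4] = [0, 0]
r3 m[X5→φ1] = [4, 12]
r3 m[X5→φ2] = [1, 8]
r3 m[X5→φ4] = [4, 10]
r3 m[X5→φ5] = [3, 15]
r3 m[X1→φ2] = [0, 0]
r3 m[X9→φ0] = [4, 2]
r3 m[X9→φ7] = [2, 1]
r4 m[φ0→X12] = [7, 3]
r4 m[φ0→X9] = [6, 5]
r4 m[φ1→X12] = [9, 4]
r4 m[φ1→X5] = [5, 8]
r4 m[φ2→X5] = [3, 7]
r4 m[φ2→X1] = [8, 4]
r4 m[φ3→X12] = [3, 3]
r4 m[φ3→X4] = [5, 6]
r4 m[φ4→X7] = [4, 8]
r4 m[φ4→X5] = [0, 5]
r4 m[φ5→X2] = [4, 5]
r4 m[φ5→X5] = [1, 0]
r4 m[φ6→X12] = [2, 3]
r4 m[φ6→X14] = [5, 5]
r4 m[φ7→X4] = [3, 4]
r4 m[φ7→X9] = [6, 3]
r4 m[X12→φ0] = [14, 10]
r4 m[X12→φ1] = [12, 9]
r4 m[X12→φ3] = [18, 10]
r4 m[X12→φ6] = [19, 10]
r4 m[X2→φ5] = [0, 0]
r4 m[X14→φ6] = [0, 0]
r4 m[X4→φ3] = [3, 4]
r4 m[X4→φ7] = [5, 6]
r4 m[X7→φ4] = [0, 0]
r4 m[X5→φ1] = [4, 12]
r4 m[X5→φ2] = [6, 13]
r4 m[X5→φ4] = [9, 15]
r4 m[X5→φ5] = [8, 20]
r4 m[X1→φ2] = [0, 0]
r4 m[X9→φ0] = [6, 3]
r4 m[X9→φ7] = [6, 5]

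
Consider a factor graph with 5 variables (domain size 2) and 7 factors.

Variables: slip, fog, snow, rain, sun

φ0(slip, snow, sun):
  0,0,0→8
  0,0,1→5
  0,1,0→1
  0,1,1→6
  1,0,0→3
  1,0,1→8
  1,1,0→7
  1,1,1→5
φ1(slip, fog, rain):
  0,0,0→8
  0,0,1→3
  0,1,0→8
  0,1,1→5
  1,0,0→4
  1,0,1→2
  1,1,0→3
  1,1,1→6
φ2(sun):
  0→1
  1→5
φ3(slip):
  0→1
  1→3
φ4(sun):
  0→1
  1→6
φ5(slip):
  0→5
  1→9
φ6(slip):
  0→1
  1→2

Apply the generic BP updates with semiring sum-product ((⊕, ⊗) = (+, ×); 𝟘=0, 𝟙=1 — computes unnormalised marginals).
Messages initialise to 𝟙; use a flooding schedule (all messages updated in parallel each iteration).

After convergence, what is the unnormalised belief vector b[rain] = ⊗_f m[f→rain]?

b[rain] = [178320, 186360]

init: all messages = 𝟙 over 2 values
r1 m[φ0→slip] = [20, 23]
r1 m[φ0→snow] = [24, 19]
r1 m[φ0→sun] = [19, 24]
r1 m[φ1→slip] = [24, 15]
r1 m[φ1→fog] = [17, 22]
r1 m[φ1→rain] = [23, 16]
r1 m[φ2→sun] = [1, 5]
r1 m[φ3→slip] = [1, 3]
r1 m[φ4→sun] = [1, 6]
r1 m[φ5→slip] = [5, 9]
r1 m[φ6→slip] = [1, 2]
r1 m[slip→φ0] = [1, 1]
r1 m[slip→φ1] = [1, 1]
r1 m[slip→φ3] = [1, 1]
r1 m[slip→φ5] = [1, 1]
r1 m[slip→φ6] = [1, 1]
r1 m[fog→φ1] = [1, 1]
r1 m[snow→φ0] = [1, 1]
r1 m[rain→φ1] = [1, 1]
r1 m[sun→φ0] = [1, 1]
r1 m[sun→φ2] = [1, 1]
r1 m[sun→φ4] = [1, 1]
r2 m[φ0→slip] = [20, 23]
r2 m[φ0→snow] = [24, 19]
r2 m[φ0→sun] = [19, 24]
r2 m[φ1→slip] = [24, 15]
r2 m[φ1→fog] = [17, 22]
r2 m[φ1→rain] = [23, 16]
r2 m[φ2→sun] = [1, 5]
r2 m[φ3→slip] = [1, 3]
r2 m[φ4→sun] = [1, 6]
r2 m[φ5→slip] = [5, 9]
r2 m[φ6→slip] = [1, 2]
r2 m[slip→φ0] = [120, 810]
r2 m[slip→φ1] = [100, 1242]
r2 m[slip→φ3] = [2400, 6210]
r2 m[slip→φ5] = [480, 2070]
r2 m[slip→φ6] = [2400, 9315]
r2 m[fog→φ1] = [1, 1]
r2 m[snow→φ0] = [1, 1]
r2 m[rain→φ1] = [1, 1]
r2 m[sun→φ0] = [1, 30]
r2 m[sun→φ2] = [19, 144]
r2 m[sun→φ4] = [19, 120]
r3 m[φ0→slip] = [339, 400]
r3 m[φ0→snow] = [215790, 148890]
r3 m[φ0→sun] = [9180, 11850]
r3 m[φ1→slip] = [24, 15]
r3 m[φ1→fog] = [8552, 12478]
r3 m[φ1→rain] = [10294, 10736]
r3 m[φ2→sun] = [1, 5]
r3 m[φ3→slip] = [1, 3]
r3 m[φ4→sun] = [1, 6]
r3 m[φ5→slip] = [5, 9]
r3 m[φ6→slip] = [1, 2]
r3 m[slip→φ0] = [120, 810]
r3 m[slip→φ1] = [100, 1242]
r3 m[slip→φ3] = [2400, 6210]
r3 m[slip→φ5] = [480, 2070]
r3 m[slip→φ6] = [2400, 9315]
r3 m[fog→φ1] = [1, 1]
r3 m[snow→φ0] = [1, 1]
r3 m[rain→φ1] = [1, 1]
r3 m[sun→φ0] = [1, 30]
r3 m[sun→φ2] = [19, 144]
r3 m[sun→φ4] = [19, 120]
r4 m[φ0→slip] = [339, 400]
r4 m[φ0→snow] = [215790, 148890]
r4 m[φ0→sun] = [9180, 11850]
r4 m[φ1→slip] = [24, 15]
r4 m[φ1→fog] = [8552, 12478]
r4 m[φ1→rain] = [10294, 10736]
r4 m[φ2→sun] = [1, 5]
r4 m[φ3→slip] = [1, 3]
r4 m[φ4→sun] = [1, 6]
r4 m[φ5→slip] = [5, 9]
r4 m[φ6→slip] = [1, 2]
r4 m[slip→φ0] = [120, 810]
r4 m[slip→φ1] = [1695, 21600]
r4 m[slip→φ3] = [40680, 108000]
r4 m[slip→φ5] = [8136, 36000]
r4 m[slip→φ6] = [40680, 162000]
r4 m[fog→φ1] = [1, 1]
r4 m[snow→φ0] = [1, 1]
r4 m[rain→φ1] = [1, 1]
r4 m[sun→φ0] = [1, 30]
r4 m[sun→φ2] = [9180, 71100]
r4 m[sun→φ4] = [9180, 59250]
r5 m[φ0→slip] = [339, 400]
r5 m[φ0→snow] = [215790, 148890]
r5 m[φ0→sun] = [9180, 11850]
r5 m[φ1→slip] = [24, 15]
r5 m[φ1→fog] = [148245, 216435]
r5 m[φ1→rain] = [178320, 186360]
r5 m[φ2→sun] = [1, 5]
r5 m[φ3→slip] = [1, 3]
r5 m[φ4→sun] = [1, 6]
r5 m[φ5→slip] = [5, 9]
r5 m[φ6→slip] = [1, 2]
r5 m[slip→φ0] = [120, 810]
r5 m[slip→φ1] = [1695, 21600]
r5 m[slip→φ3] = [40680, 108000]
r5 m[slip→φ5] = [8136, 36000]
r5 m[slip→φ6] = [40680, 162000]
r5 m[fog→φ1] = [1, 1]
r5 m[snow→φ0] = [1, 1]
r5 m[rain→φ1] = [1, 1]
r5 m[sun→φ0] = [1, 30]
r5 m[sun→φ2] = [9180, 71100]
r5 m[sun→φ4] = [9180, 59250]
r6 m[φ0→slip] = [339, 400]
r6 m[φ0→snow] = [215790, 148890]
r6 m[φ0→sun] = [9180, 11850]
r6 m[φ1→slip] = [24, 15]
r6 m[φ1→fog] = [148245, 216435]
r6 m[φ1→rain] = [178320, 186360]
r6 m[φ2→sun] = [1, 5]
r6 m[φ3→slip] = [1, 3]
r6 m[φ4→sun] = [1, 6]
r6 m[φ5→slip] = [5, 9]
r6 m[φ6→slip] = [1, 2]
r6 m[slip→φ0] = [120, 810]
r6 m[slip→φ1] = [1695, 21600]
r6 m[slip→φ3] = [40680, 108000]
r6 m[slip→φ5] = [8136, 36000]
r6 m[slip→φ6] = [40680, 162000]
r6 m[fog→φ1] = [1, 1]
r6 m[snow→φ0] = [1, 1]
r6 m[rain→φ1] = [1, 1]
r6 m[sun→φ0] = [1, 30]
r6 m[sun→φ2] = [9180, 71100]
r6 m[sun→φ4] = [9180, 59250]
fixed point reached at round 6
b[rain] = ⊗ incoming = [178320, 186360]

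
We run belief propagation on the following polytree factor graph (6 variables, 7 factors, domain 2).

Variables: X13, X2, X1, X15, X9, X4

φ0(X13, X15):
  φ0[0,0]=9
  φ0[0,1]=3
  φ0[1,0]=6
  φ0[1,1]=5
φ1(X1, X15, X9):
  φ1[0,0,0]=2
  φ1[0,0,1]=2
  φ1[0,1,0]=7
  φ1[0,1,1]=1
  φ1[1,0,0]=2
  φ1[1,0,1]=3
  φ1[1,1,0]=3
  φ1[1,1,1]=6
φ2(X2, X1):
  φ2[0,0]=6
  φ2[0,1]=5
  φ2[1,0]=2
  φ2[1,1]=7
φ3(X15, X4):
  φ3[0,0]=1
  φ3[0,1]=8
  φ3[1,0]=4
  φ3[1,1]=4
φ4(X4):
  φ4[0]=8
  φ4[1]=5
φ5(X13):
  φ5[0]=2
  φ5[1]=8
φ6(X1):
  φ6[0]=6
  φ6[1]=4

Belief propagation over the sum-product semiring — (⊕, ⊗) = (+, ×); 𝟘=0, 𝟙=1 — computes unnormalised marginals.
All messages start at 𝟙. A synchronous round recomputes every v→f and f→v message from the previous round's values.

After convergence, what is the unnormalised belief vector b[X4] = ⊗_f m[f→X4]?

b[X4] = [1429248, 1891200]

init: all messages = 𝟙 over 2 values
r1 m[φ0→X13] = [12, 11]
r1 m[φ0→X15] = [15, 8]
r1 m[φ1→X1] = [12, 14]
r1 m[φ1→X15] = [9, 17]
r1 m[φ1→X9] = [14, 12]
r1 m[φ2→X2] = [11, 9]
r1 m[φ2→X1] = [8, 12]
r1 m[φ3→X15] = [9, 8]
r1 m[φ3→X4] = [5, 12]
r1 m[φ4→X4] = [8, 5]
r1 m[φ5→X13] = [2, 8]
r1 m[φ6→X1] = [6, 4]
r1 m[X13→φ0] = [1, 1]
r1 m[X13→φ5] = [1, 1]
r1 m[X2→φ2] = [1, 1]
r1 m[X1→φ1] = [1, 1]
r1 m[X1→φ2] = [1, 1]
r1 m[X1→φ6] = [1, 1]
r1 m[X15→φ0] = [1, 1]
r1 m[X15→φ1] = [1, 1]
r1 m[X15→φ3] = [1, 1]
r1 m[X9→φ1] = [1, 1]
r1 m[X4→φ3] = [1, 1]
r1 m[X4→φ4] = [1, 1]
r2 m[φ0→X13] = [12, 11]
r2 m[φ0→X15] = [15, 8]
r2 m[φ1→X1] = [12, 14]
r2 m[φ1→X15] = [9, 17]
r2 m[φ1→X9] = [14, 12]
r2 m[φ2→X2] = [11, 9]
r2 m[φ2→X1] = [8, 12]
r2 m[φ3→X15] = [9, 8]
r2 m[φ3→X4] = [5, 12]
r2 m[φ4→X4] = [8, 5]
r2 m[φ5→X13] = [2, 8]
r2 m[φ6→X1] = [6, 4]
r2 m[X13→φ0] = [2, 8]
r2 m[X13→φ5] = [12, 11]
r2 m[X2→φ2] = [1, 1]
r2 m[X1→φ1] = [48, 48]
r2 m[X1→φ2] = [72, 56]
r2 m[X1→φ6] = [96, 168]
r2 m[X15→φ0] = [81, 136]
r2 m[X15→φ1] = [135, 64]
r2 m[X15→φ3] = [135, 136]
r2 m[X9→φ1] = [1, 1]
r2 m[X4→φ3] = [8, 5]
r2 m[X4→φ4] = [5, 12]
r3 m[φ0→X13] = [1137, 1166]
r3 m[φ0→X15] = [66, 46]
r3 m[φ1→X1] = [1052, 1251]
r3 m[φ1→X15] = [432, 816]
r3 m[φ1→X9] = [56640, 53904]
r3 m[φ2→X2] = [712, 536]
r3 m[φ2→X1] = [8, 12]
r3 m[φ3→X15] = [48, 52]
r3 m[φ3→X4] = [679, 1624]
r3 m[φ4→X4] = [8, 5]
r3 m[φ5→X13] = [2, 8]
r3 m[φ6→X1] = [6, 4]
r3 m[X13→φ0] = [2, 8]
r3 m[X13→φ5] = [12, 11]
r3 m[X2→φ2] = [1, 1]
r3 m[X1→φ1] = [48, 48]
r3 m[X1→φ2] = [72, 56]
r3 m[X1→φ6] = [96, 168]
r3 m[X15→φ0] = [81, 136]
r3 m[X15→φ1] = [135, 64]
r3 m[X15→φ3] = [135, 136]
r3 m[X9→φ1] = [1, 1]
r3 m[X4→φ3] = [8, 5]
r3 m[X4→φ4] = [5, 12]
r4 m[φ0→X13] = [1137, 1166]
r4 m[φ0→X15] = [66, 46]
r4 m[φ1→X1] = [1052, 1251]
r4 m[φ1→X15] = [432, 816]
r4 m[φ1→X9] = [56640, 53904]
r4 m[φ2→X2] = [712, 536]
r4 m[φ2→X1] = [8, 12]
r4 m[φ3→X15] = [48, 52]
r4 m[φ3→X4] = [679, 1624]
r4 m[φ4→X4] = [8, 5]
r4 m[φ5→X13] = [2, 8]
r4 m[φ6→X1] = [6, 4]
r4 m[X13→φ0] = [2, 8]
r4 m[X13→φ5] = [1137, 1166]
r4 m[X2→φ2] = [1, 1]
r4 m[X1→φ1] = [48, 48]
r4 m[X1→φ2] = [6312, 5004]
r4 m[X1→φ6] = [8416, 15012]
r4 m[X15→φ0] = [20736, 42432]
r4 m[X15→φ1] = [3168, 2392]
r4 m[X15→φ3] = [28512, 37536]
r4 m[X9→φ1] = [1, 1]
r4 m[X4→φ3] = [8, 5]
r4 m[X4→φ4] = [679, 1624]
r5 m[φ0→X13] = [313920, 336576]
r5 m[φ0→X15] = [66, 46]
r5 m[φ1→X1] = [31808, 37368]
r5 m[φ1→X15] = [432, 816]
r5 m[φ1→X9] = [1756416, 1564032]
r5 m[φ2→X2] = [62892, 47652]
r5 m[φ2→X1] = [8, 12]
r5 m[φ3→X15] = [48, 52]
r5 m[φ3→X4] = [178656, 378240]
r5 m[φ4→X4] = [8, 5]
r5 m[φ5→X13] = [2, 8]
r5 m[φ6→X1] = [6, 4]
r5 m[X13→φ0] = [2, 8]
r5 m[X13→φ5] = [1137, 1166]
r5 m[X2→φ2] = [1, 1]
r5 m[X1→φ1] = [48, 48]
r5 m[X1→φ2] = [6312, 5004]
r5 m[X1→φ6] = [8416, 15012]
r5 m[X15→φ0] = [20736, 42432]
r5 m[X15→φ1] = [3168, 2392]
r5 m[X15→φ3] = [28512, 37536]
r5 m[X9→φ1] = [1, 1]
r5 m[X4→φ3] = [8, 5]
r5 m[X4→φ4] = [679, 1624]
r6 m[φ0→X13] = [313920, 336576]
r6 m[φ0→X15] = [66, 46]
r6 m[φ1→X1] = [31808, 37368]
r6 m[φ1→X15] = [432, 816]
r6 m[φ1→X9] = [1756416, 1564032]
r6 m[φ2→X2] = [62892, 47652]
r6 m[φ2→X1] = [8, 12]
r6 m[φ3→X15] = [48, 52]
r6 m[φ3→X4] = [178656, 378240]
r6 m[φ4→X4] = [8, 5]
r6 m[φ5→X13] = [2, 8]
r6 m[φ6→X1] = [6, 4]
r6 m[X13→φ0] = [2, 8]
r6 m[X13→φ5] = [313920, 336576]
r6 m[X2→φ2] = [1, 1]
r6 m[X1→φ1] = [48, 48]
r6 m[X1→φ2] = [190848, 149472]
r6 m[X1→φ6] = [254464, 448416]
r6 m[X15→φ0] = [20736, 42432]
r6 m[X15→φ1] = [3168, 2392]
r6 m[X15→φ3] = [28512, 37536]
r6 m[X9→φ1] = [1, 1]
r6 m[X4→φ3] = [8, 5]
r6 m[X4→φ4] = [178656, 378240]
r7 m[φ0→X13] = [313920, 336576]
r7 m[φ0→X15] = [66, 46]
r7 m[φ1→X1] = [31808, 37368]
r7 m[φ1→X15] = [432, 816]
r7 m[φ1→X9] = [1756416, 1564032]
r7 m[φ2→X2] = [1892448, 1428000]
r7 m[φ2→X1] = [8, 12]
r7 m[φ3→X15] = [48, 52]
r7 m[φ3→X4] = [178656, 378240]
r7 m[φ4→X4] = [8, 5]
r7 m[φ5→X13] = [2, 8]
r7 m[φ6→X1] = [6, 4]
r7 m[X13→φ0] = [2, 8]
r7 m[X13→φ5] = [313920, 336576]
r7 m[X2→φ2] = [1, 1]
r7 m[X1→φ1] = [48, 48]
r7 m[X1→φ2] = [190848, 149472]
r7 m[X1→φ6] = [254464, 448416]
r7 m[X15→φ0] = [20736, 42432]
r7 m[X15→φ1] = [3168, 2392]
r7 m[X15→φ3] = [28512, 37536]
r7 m[X9→φ1] = [1, 1]
r7 m[X4→φ3] = [8, 5]
r7 m[X4→φ4] = [178656, 378240]
r8 m[φ0→X13] = [313920, 336576]
r8 m[φ0→X15] = [66, 46]
r8 m[φ1→X1] = [31808, 37368]
r8 m[φ1→X15] = [432, 816]
r8 m[φ1→X9] = [1756416, 1564032]
r8 m[φ2→X2] = [1892448, 1428000]
r8 m[φ2→X1] = [8, 12]
r8 m[φ3→X15] = [48, 52]
r8 m[φ3→X4] = [178656, 378240]
r8 m[φ4→X4] = [8, 5]
r8 m[φ5→X13] = [2, 8]
r8 m[φ6→X1] = [6, 4]
r8 m[X13→φ0] = [2, 8]
r8 m[X13→φ5] = [313920, 336576]
r8 m[X2→φ2] = [1, 1]
r8 m[X1→φ1] = [48, 48]
r8 m[X1→φ2] = [190848, 149472]
r8 m[X1→φ6] = [254464, 448416]
r8 m[X15→φ0] = [20736, 42432]
r8 m[X15→φ1] = [3168, 2392]
r8 m[X15→φ3] = [28512, 37536]
r8 m[X9→φ1] = [1, 1]
r8 m[X4→φ3] = [8, 5]
r8 m[X4→φ4] = [178656, 378240]
fixed point reached at round 8
b[X4] = ⊗ incoming = [1429248, 1891200]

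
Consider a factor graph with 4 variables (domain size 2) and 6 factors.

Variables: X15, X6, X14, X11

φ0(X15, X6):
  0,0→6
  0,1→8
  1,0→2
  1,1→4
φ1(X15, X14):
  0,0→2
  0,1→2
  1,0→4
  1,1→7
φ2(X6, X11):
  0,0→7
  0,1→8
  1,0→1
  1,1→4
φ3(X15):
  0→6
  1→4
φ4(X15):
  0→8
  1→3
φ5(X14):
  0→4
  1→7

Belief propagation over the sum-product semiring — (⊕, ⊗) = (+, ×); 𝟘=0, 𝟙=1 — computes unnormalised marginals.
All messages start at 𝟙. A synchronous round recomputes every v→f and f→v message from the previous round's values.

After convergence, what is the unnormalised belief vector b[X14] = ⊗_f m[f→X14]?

b[X14] = [59520, 116760]

init: all messages = 𝟙 over 2 values
r1 m[φ0→X15] = [14, 6]
r1 m[φ0→X6] = [8, 12]
r1 m[φ1→X15] = [4, 11]
r1 m[φ1→X14] = [6, 9]
r1 m[φ2→X6] = [15, 5]
r1 m[φ2→X11] = [8, 12]
r1 m[φ3→X15] = [6, 4]
r1 m[φ4→X15] = [8, 3]
r1 m[φ5→X14] = [4, 7]
r1 m[X15→φ0] = [1, 1]
r1 m[X15→φ1] = [1, 1]
r1 m[X15→φ3] = [1, 1]
r1 m[X15→φ4] = [1, 1]
r1 m[X6→φ0] = [1, 1]
r1 m[X6→φ2] = [1, 1]
r1 m[X14→φ1] = [1, 1]
r1 m[X14→φ5] = [1, 1]
r1 m[X11→φ2] = [1, 1]
r2 m[φ0→X15] = [14, 6]
r2 m[φ0→X6] = [8, 12]
r2 m[φ1→X15] = [4, 11]
r2 m[φ1→X14] = [6, 9]
r2 m[φ2→X6] = [15, 5]
r2 m[φ2→X11] = [8, 12]
r2 m[φ3→X15] = [6, 4]
r2 m[φ4→X15] = [8, 3]
r2 m[φ5→X14] = [4, 7]
r2 m[X15→φ0] = [192, 132]
r2 m[X15→φ1] = [672, 72]
r2 m[X15→φ3] = [448, 198]
r2 m[X15→φ4] = [336, 264]
r2 m[X6→φ0] = [15, 5]
r2 m[X6→φ2] = [8, 12]
r2 m[X14→φ1] = [4, 7]
r2 m[X14→φ5] = [6, 9]
r2 m[X11→φ2] = [1, 1]
r3 m[φ0→X15] = [130, 50]
r3 m[φ0→X6] = [1416, 2064]
r3 m[φ1→X15] = [22, 65]
r3 m[φ1→X14] = [1632, 1848]
r3 m[φ2→X6] = [15, 5]
r3 m[φ2→X11] = [68, 112]
r3 m[φ3→X15] = [6, 4]
r3 m[φ4→X15] = [8, 3]
r3 m[φ5→X14] = [4, 7]
r3 m[X15→φ0] = [192, 132]
r3 m[X15→φ1] = [672, 72]
r3 m[X15→φ3] = [448, 198]
r3 m[X15→φ4] = [336, 264]
r3 m[X6→φ0] = [15, 5]
r3 m[X6→φ2] = [8, 12]
r3 m[X14→φ1] = [4, 7]
r3 m[X14→φ5] = [6, 9]
r3 m[X11→φ2] = [1, 1]
r4 m[φ0→X15] = [130, 50]
r4 m[φ0→X6] = [1416, 2064]
r4 m[φ1→X15] = [22, 65]
r4 m[φ1→X14] = [1632, 1848]
r4 m[φ2→X6] = [15, 5]
r4 m[φ2→X11] = [68, 112]
r4 m[φ3→X15] = [6, 4]
r4 m[φ4→X15] = [8, 3]
r4 m[φ5→X14] = [4, 7]
r4 m[X15→φ0] = [1056, 780]
r4 m[X15→φ1] = [6240, 600]
r4 m[X15→φ3] = [22880, 9750]
r4 m[X15→φ4] = [17160, 13000]
r4 m[X6→φ0] = [15, 5]
r4 m[X6→φ2] = [1416, 2064]
r4 m[X14→φ1] = [4, 7]
r4 m[X14→φ5] = [1632, 1848]
r4 m[X11→φ2] = [1, 1]
r5 m[φ0→X15] = [130, 50]
r5 m[φ0→X6] = [7896, 11568]
r5 m[φ1→X15] = [22, 65]
r5 m[φ1→X14] = [14880, 16680]
r5 m[φ2→X6] = [15, 5]
r5 m[φ2→X11] = [11976, 19584]
r5 m[φ3→X15] = [6, 4]
r5 m[φ4→X15] = [8, 3]
r5 m[φ5→X14] = [4, 7]
r5 m[X15→φ0] = [1056, 780]
r5 m[X15→φ1] = [6240, 600]
r5 m[X15→φ3] = [22880, 9750]
r5 m[X15→φ4] = [17160, 13000]
r5 m[X6→φ0] = [15, 5]
r5 m[X6→φ2] = [1416, 2064]
r5 m[X14→φ1] = [4, 7]
r5 m[X14→φ5] = [1632, 1848]
r5 m[X11→φ2] = [1, 1]
r6 m[φ0→X15] = [130, 50]
r6 m[φ0→X6] = [7896, 11568]
r6 m[φ1→X15] = [22, 65]
r6 m[φ1→X14] = [14880, 16680]
r6 m[φ2→X6] = [15, 5]
r6 m[φ2→X11] = [11976, 19584]
r6 m[φ3→X15] = [6, 4]
r6 m[φ4→X15] = [8, 3]
r6 m[φ5→X14] = [4, 7]
r6 m[X15→φ0] = [1056, 780]
r6 m[X15→φ1] = [6240, 600]
r6 m[X15→φ3] = [22880, 9750]
r6 m[X15→φ4] = [17160, 13000]
r6 m[X6→φ0] = [15, 5]
r6 m[X6→φ2] = [7896, 11568]
r6 m[X14→φ1] = [4, 7]
r6 m[X14→φ5] = [14880, 16680]
r6 m[X11→φ2] = [1, 1]
r7 m[φ0→X15] = [130, 50]
r7 m[φ0→X6] = [7896, 11568]
r7 m[φ1→X15] = [22, 65]
r7 m[φ1→X14] = [14880, 16680]
r7 m[φ2→X6] = [15, 5]
r7 m[φ2→X11] = [66840, 109440]
r7 m[φ3→X15] = [6, 4]
r7 m[φ4→X15] = [8, 3]
r7 m[φ5→X14] = [4, 7]
r7 m[X15→φ0] = [1056, 780]
r7 m[X15→φ1] = [6240, 600]
r7 m[X15→φ3] = [22880, 9750]
r7 m[X15→φ4] = [17160, 13000]
r7 m[X6→φ0] = [15, 5]
r7 m[X6→φ2] = [7896, 11568]
r7 m[X14→φ1] = [4, 7]
r7 m[X14→φ5] = [14880, 16680]
r7 m[X11→φ2] = [1, 1]
r8 m[φ0→X15] = [130, 50]
r8 m[φ0→X6] = [7896, 11568]
r8 m[φ1→X15] = [22, 65]
r8 m[φ1→X14] = [14880, 16680]
r8 m[φ2→X6] = [15, 5]
r8 m[φ2→X11] = [66840, 109440]
r8 m[φ3→X15] = [6, 4]
r8 m[φ4→X15] = [8, 3]
r8 m[φ5→X14] = [4, 7]
r8 m[X15→φ0] = [1056, 780]
r8 m[X15→φ1] = [6240, 600]
r8 m[X15→φ3] = [22880, 9750]
r8 m[X15→φ4] = [17160, 13000]
r8 m[X6→φ0] = [15, 5]
r8 m[X6→φ2] = [7896, 11568]
r8 m[X14→φ1] = [4, 7]
r8 m[X14→φ5] = [14880, 16680]
r8 m[X11→φ2] = [1, 1]
fixed point reached at round 8
b[X14] = ⊗ incoming = [59520, 116760]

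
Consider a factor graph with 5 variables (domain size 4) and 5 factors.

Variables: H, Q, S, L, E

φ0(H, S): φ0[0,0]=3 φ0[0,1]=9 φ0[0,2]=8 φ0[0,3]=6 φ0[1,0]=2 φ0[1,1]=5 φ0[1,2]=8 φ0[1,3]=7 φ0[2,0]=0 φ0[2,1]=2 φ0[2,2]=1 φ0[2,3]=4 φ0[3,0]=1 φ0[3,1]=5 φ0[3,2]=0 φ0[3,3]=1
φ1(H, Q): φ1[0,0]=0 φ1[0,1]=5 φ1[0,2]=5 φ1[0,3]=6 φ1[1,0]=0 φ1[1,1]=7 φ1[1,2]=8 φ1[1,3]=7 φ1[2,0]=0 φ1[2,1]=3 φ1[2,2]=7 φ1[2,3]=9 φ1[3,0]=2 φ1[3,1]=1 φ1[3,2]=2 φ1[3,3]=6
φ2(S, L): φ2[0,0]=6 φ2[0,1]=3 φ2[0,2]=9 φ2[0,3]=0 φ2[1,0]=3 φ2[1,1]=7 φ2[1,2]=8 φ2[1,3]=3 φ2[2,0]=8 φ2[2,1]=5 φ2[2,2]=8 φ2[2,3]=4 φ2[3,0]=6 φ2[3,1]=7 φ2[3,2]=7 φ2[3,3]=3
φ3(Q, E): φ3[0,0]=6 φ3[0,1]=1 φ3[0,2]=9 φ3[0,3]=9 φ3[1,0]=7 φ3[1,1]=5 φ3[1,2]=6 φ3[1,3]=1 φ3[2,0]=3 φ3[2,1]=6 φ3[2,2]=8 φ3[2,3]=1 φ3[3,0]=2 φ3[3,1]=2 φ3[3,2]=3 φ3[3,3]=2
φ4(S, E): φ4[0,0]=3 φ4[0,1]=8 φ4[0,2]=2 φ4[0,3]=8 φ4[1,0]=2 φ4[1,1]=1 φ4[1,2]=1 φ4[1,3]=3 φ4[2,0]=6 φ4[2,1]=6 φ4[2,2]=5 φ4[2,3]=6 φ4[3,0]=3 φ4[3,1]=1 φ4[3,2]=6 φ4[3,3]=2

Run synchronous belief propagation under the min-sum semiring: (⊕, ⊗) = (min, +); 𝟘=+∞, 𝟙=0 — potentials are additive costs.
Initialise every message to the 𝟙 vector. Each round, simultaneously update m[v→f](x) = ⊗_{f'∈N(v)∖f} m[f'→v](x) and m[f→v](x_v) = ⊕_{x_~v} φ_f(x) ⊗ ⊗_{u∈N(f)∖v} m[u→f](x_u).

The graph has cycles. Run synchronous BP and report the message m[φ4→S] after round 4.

init: all messages = 𝟙 over 4 values
r1 m[φ0→H] = [3, 2, 0, 0]
r1 m[φ0→S] = [0, 2, 0, 1]
r1 m[φ1→H] = [0, 0, 0, 1]
r1 m[φ1→Q] = [0, 1, 2, 6]
r1 m[φ2→S] = [0, 3, 4, 3]
r1 m[φ2→L] = [3, 3, 7, 0]
r1 m[φ3→Q] = [1, 1, 1, 2]
r1 m[φ3→E] = [2, 1, 3, 1]
r1 m[φ4→S] = [2, 1, 5, 1]
r1 m[φ4→E] = [2, 1, 1, 2]
r1 m[H→φ0] = [0, 0, 0, 0]
r1 m[H→φ1] = [0, 0, 0, 0]
r1 m[Q→φ1] = [0, 0, 0, 0]
r1 m[Q→φ3] = [0, 0, 0, 0]
r1 m[S→φ0] = [0, 0, 0, 0]
r1 m[S→φ2] = [0, 0, 0, 0]
r1 m[S→φ4] = [0, 0, 0, 0]
r1 m[L→φ2] = [0, 0, 0, 0]
r1 m[E→φ3] = [0, 0, 0, 0]
r1 m[E→φ4] = [0, 0, 0, 0]
r2 m[φ0→H] = [3, 2, 0, 0]
r2 m[φ0→S] = [0, 2, 0, 1]
r2 m[φ1→H] = [0, 0, 0, 1]
r2 m[φ1→Q] = [0, 1, 2, 6]
r2 m[φ2→S] = [0, 3, 4, 3]
r2 m[φ2→L] = [3, 3, 7, 0]
r2 m[φ3→Q] = [1, 1, 1, 2]
r2 m[φ3→E] = [2, 1, 3, 1]
r2 m[φ4→S] = [2, 1, 5, 1]
r2 m[φ4→E] = [2, 1, 1, 2]
r2 m[H→φ0] = [0, 0, 0, 1]
r2 m[H→φ1] = [3, 2, 0, 0]
r2 m[Q→φ1] = [1, 1, 1, 2]
r2 m[Q→φ3] = [0, 1, 2, 6]
r2 m[S→φ0] = [2, 4, 9, 4]
r2 m[S→φ2] = [2, 3, 5, 2]
r2 m[S→φ4] = [0, 5, 4, 4]
r2 m[L→φ2] = [0, 0, 0, 0]
r2 m[E→φ3] = [2, 1, 1, 2]
r2 m[E→φ4] = [2, 1, 3, 1]
r3 m[φ0→H] = [5, 4, 2, 3]
r3 m[φ0→S] = [0, 2, 1, 2]
r3 m[φ1→H] = [1, 1, 1, 2]
r3 m[φ1→Q] = [0, 1, 2, 6]
r3 m[φ2→S] = [0, 3, 4, 3]
r3 m[φ2→L] = [6, 5, 9, 2]
r3 m[φ3→Q] = [2, 3, 3, 3]
r3 m[φ3→E] = [5, 1, 7, 2]
r3 m[φ4→S] = [5, 2, 7, 2]
r3 m[φ4→E] = [3, 5, 2, 6]
r3 m[H→φ0] = [0, 0, 0, 1]
r3 m[H→φ1] = [3, 2, 0, 0]
r3 m[Q→φ1] = [1, 1, 1, 2]
r3 m[Q→φ3] = [0, 1, 2, 6]
r3 m[S→φ0] = [2, 4, 9, 4]
r3 m[S→φ2] = [2, 3, 5, 2]
r3 m[S→φ4] = [0, 5, 4, 4]
r3 m[L→φ2] = [0, 0, 0, 0]
r3 m[E→φ3] = [2, 1, 1, 2]
r3 m[E→φ4] = [2, 1, 3, 1]
r4 m[φ0→H] = [5, 4, 2, 3]
r4 m[φ0→S] = [0, 2, 1, 2]
r4 m[φ1→H] = [1, 1, 1, 2]
r4 m[φ1→Q] = [0, 1, 2, 6]
r4 m[φ2→S] = [0, 3, 4, 3]
r4 m[φ2→L] = [6, 5, 9, 2]
r4 m[φ3→Q] = [2, 3, 3, 3]
r4 m[φ3→E] = [5, 1, 7, 2]
r4 m[φ4→S] = [5, 2, 7, 2]
r4 m[φ4→E] = [3, 5, 2, 6]
r4 m[H→φ0] = [1, 1, 1, 2]
r4 m[H→φ1] = [5, 4, 2, 3]
r4 m[Q→φ1] = [2, 3, 3, 3]
r4 m[Q→φ3] = [0, 1, 2, 6]
r4 m[S→φ0] = [5, 5, 11, 5]
r4 m[S→φ2] = [5, 4, 8, 4]
r4 m[S→φ4] = [0, 5, 5, 5]
r4 m[L→φ2] = [0, 0, 0, 0]
r4 m[E→φ3] = [3, 5, 2, 6]
r4 m[E→φ4] = [5, 1, 7, 2]

message @ round 4 = [5, 2, 7, 2]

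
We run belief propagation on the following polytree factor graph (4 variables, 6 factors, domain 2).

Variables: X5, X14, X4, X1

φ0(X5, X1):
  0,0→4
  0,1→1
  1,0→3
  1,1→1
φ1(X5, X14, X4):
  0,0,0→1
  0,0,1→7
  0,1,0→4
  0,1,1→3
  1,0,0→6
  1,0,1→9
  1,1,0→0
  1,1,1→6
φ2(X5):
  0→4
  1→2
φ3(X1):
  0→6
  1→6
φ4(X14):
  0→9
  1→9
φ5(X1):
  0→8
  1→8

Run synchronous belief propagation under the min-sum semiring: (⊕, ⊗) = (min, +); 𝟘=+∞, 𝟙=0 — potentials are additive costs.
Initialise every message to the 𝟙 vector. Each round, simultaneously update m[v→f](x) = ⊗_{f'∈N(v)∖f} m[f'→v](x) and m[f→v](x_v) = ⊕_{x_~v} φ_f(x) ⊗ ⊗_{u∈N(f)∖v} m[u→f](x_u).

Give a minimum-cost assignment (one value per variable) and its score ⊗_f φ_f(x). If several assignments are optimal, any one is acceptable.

assignment: (X5=1, X14=1, X4=0, X1=1); score = 26

init: all messages = 𝟙 over 2 values
r1 m[φ0→X5] = [1, 1]
r1 m[φ0→X1] = [3, 1]
r1 m[φ1→X5] = [1, 0]
r1 m[φ1→X14] = [1, 0]
r1 m[φ1→X4] = [0, 3]
r1 m[φ2→X5] = [4, 2]
r1 m[φ3→X1] = [6, 6]
r1 m[φ4→X14] = [9, 9]
r1 m[φ5→X1] = [8, 8]
r1 m[X5→φ0] = [0, 0]
r1 m[X5→φ1] = [0, 0]
r1 m[X5→φ2] = [0, 0]
r1 m[X14→φ1] = [0, 0]
r1 m[X14→φ4] = [0, 0]
r1 m[X4→φ1] = [0, 0]
r1 m[X1→φ0] = [0, 0]
r1 m[X1→φ3] = [0, 0]
r1 m[X1→φ5] = [0, 0]
r2 m[φ0→X5] = [1, 1]
r2 m[φ0→X1] = [3, 1]
r2 m[φ1→X5] = [1, 0]
r2 m[φ1→X14] = [1, 0]
r2 m[φ1→X4] = [0, 3]
r2 m[φ2→X5] = [4, 2]
r2 m[φ3→X1] = [6, 6]
r2 m[φ4→X14] = [9, 9]
r2 m[φ5→X1] = [8, 8]
r2 m[X5→φ0] = [5, 2]
r2 m[X5→φ1] = [5, 3]
r2 m[X5→φ2] = [2, 1]
r2 m[X14→φ1] = [9, 9]
r2 m[X14→φ4] = [1, 0]
r2 m[X4→φ1] = [0, 0]
r2 m[X1→φ0] = [14, 14]
r2 m[X1→φ3] = [11, 9]
r2 m[X1→φ5] = [9, 7]
r3 m[φ0→X5] = [15, 15]
r3 m[φ0→X1] = [5, 3]
r3 m[φ1→X5] = [10, 9]
r3 m[φ1→X14] = [6, 3]
r3 m[φ1→X4] = [12, 17]
r3 m[φ2→X5] = [4, 2]
r3 m[φ3→X1] = [6, 6]
r3 m[φ4→X14] = [9, 9]
r3 m[φ5→X1] = [8, 8]
r3 m[X5→φ0] = [5, 2]
r3 m[X5→φ1] = [5, 3]
r3 m[X5→φ2] = [2, 1]
r3 m[X14→φ1] = [9, 9]
r3 m[X14→φ4] = [1, 0]
r3 m[X4→φ1] = [0, 0]
r3 m[X1→φ0] = [14, 14]
r3 m[X1→φ3] = [11, 9]
r3 m[X1→φ5] = [9, 7]
r4 m[φ0→X5] = [15, 15]
r4 m[φ0→X1] = [5, 3]
r4 m[φ1→X5] = [10, 9]
r4 m[φ1→X14] = [6, 3]
r4 m[φ1→X4] = [12, 17]
r4 m[φ2→X5] = [4, 2]
r4 m[φ3→X1] = [6, 6]
r4 m[φ4→X14] = [9, 9]
r4 m[φ5→X1] = [8, 8]
r4 m[X5→φ0] = [14, 11]
r4 m[X5→φ1] = [19, 17]
r4 m[X5→φ2] = [25, 24]
r4 m[X14→φ1] = [9, 9]
r4 m[X14→φ4] = [6, 3]
r4 m[X4→φ1] = [0, 0]
r4 m[X1→φ0] = [14, 14]
r4 m[X1→φ3] = [13, 11]
r4 m[X1→φ5] = [11, 9]
r5 m[φ0→X5] = [15, 15]
r5 m[φ0→X1] = [14, 12]
r5 m[φ1→X5] = [10, 9]
r5 m[φ1→X14] = [20, 17]
r5 m[φ1→X4] = [26, 31]
r5 m[φ2→X5] = [4, 2]
r5 m[φ3→X1] = [6, 6]
r5 m[φ4→X14] = [9, 9]
r5 m[φ5→X1] = [8, 8]
r5 m[X5→φ0] = [14, 11]
r5 m[X5→φ1] = [19, 17]
r5 m[X5→φ2] = [25, 24]
r5 m[X14→φ1] = [9, 9]
r5 m[X14→φ4] = [6, 3]
r5 m[X4→φ1] = [0, 0]
r5 m[X1→φ0] = [14, 14]
r5 m[X1→φ3] = [13, 11]
r5 m[X1→φ5] = [11, 9]
r6 m[φ0→X5] = [15, 15]
r6 m[φ0→X1] = [14, 12]
r6 m[φ1→X5] = [10, 9]
r6 m[φ1→X14] = [20, 17]
r6 m[φ1→X4] = [26, 31]
r6 m[φ2→X5] = [4, 2]
r6 m[φ3→X1] = [6, 6]
r6 m[φ4→X14] = [9, 9]
r6 m[φ5→X1] = [8, 8]
r6 m[X5→φ0] = [14, 11]
r6 m[X5→φ1] = [19, 17]
r6 m[X5→φ2] = [25, 24]
r6 m[X14→φ1] = [9, 9]
r6 m[X14→φ4] = [20, 17]
r6 m[X4→φ1] = [0, 0]
r6 m[X1→φ0] = [14, 14]
r6 m[X1→φ3] = [22, 20]
r6 m[X1→φ5] = [20, 18]
r7 m[φ0→X5] = [15, 15]
r7 m[φ0→X1] = [14, 12]
r7 m[φ1→X5] = [10, 9]
r7 m[φ1→X14] = [20, 17]
r7 m[φ1→X4] = [26, 31]
r7 m[φ2→X5] = [4, 2]
r7 m[φ3→X1] = [6, 6]
r7 m[φ4→X14] = [9, 9]
r7 m[φ5→X1] = [8, 8]
r7 m[X5→φ0] = [14, 11]
r7 m[X5→φ1] = [19, 17]
r7 m[X5→φ2] = [25, 24]
r7 m[X14→φ1] = [9, 9]
r7 m[X14→φ4] = [20, 17]
r7 m[X4→φ1] = [0, 0]
r7 m[X1→φ0] = [14, 14]
r7 m[X1→φ3] = [22, 20]
r7 m[X1→φ5] = [20, 18]
fixed point reached at round 7
traceback from X5: (X5=1, X14=1, X4=0, X1=1), score=26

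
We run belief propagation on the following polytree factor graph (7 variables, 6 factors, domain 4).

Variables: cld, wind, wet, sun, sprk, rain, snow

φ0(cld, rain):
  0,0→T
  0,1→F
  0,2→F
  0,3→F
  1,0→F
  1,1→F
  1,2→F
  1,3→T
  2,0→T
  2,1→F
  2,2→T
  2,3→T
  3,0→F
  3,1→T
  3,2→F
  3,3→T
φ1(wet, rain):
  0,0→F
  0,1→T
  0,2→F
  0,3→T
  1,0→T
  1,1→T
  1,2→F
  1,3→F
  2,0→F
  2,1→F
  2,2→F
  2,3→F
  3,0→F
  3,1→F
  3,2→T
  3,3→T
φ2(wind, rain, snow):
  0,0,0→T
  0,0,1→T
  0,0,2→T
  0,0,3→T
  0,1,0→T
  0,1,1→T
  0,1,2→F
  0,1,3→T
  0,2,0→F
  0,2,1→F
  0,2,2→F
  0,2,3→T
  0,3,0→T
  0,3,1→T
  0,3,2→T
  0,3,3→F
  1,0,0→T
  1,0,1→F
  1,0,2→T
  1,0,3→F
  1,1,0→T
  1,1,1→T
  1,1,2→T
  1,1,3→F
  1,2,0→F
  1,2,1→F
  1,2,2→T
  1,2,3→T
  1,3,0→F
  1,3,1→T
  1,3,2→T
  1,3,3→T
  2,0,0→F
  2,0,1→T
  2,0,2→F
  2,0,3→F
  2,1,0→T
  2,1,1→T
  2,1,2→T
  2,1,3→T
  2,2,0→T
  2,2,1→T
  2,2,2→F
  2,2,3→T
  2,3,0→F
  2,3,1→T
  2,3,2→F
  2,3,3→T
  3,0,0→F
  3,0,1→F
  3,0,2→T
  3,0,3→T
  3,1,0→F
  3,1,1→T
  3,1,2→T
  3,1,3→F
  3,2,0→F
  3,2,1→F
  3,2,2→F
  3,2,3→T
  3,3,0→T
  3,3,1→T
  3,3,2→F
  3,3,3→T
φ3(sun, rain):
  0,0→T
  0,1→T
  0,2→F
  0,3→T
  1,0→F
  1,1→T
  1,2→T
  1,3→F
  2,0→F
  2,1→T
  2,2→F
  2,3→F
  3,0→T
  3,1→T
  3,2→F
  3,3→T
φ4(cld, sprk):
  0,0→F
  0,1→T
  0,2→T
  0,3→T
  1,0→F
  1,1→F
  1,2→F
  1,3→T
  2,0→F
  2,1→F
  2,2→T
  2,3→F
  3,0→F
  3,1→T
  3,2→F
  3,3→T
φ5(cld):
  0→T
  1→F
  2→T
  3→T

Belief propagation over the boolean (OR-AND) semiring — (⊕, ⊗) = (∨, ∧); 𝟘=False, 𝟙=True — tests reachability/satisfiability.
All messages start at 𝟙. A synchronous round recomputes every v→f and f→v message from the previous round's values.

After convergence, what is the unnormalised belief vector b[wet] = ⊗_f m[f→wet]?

b[wet] = [T, T, F, T]

init: all messages = 𝟙 over 4 values
r1 m[φ0→cld] = [T, T, T, T]
r1 m[φ0→rain] = [T, T, T, T]
r1 m[φ1→wet] = [T, T, F, T]
r1 m[φ1→rain] = [T, T, T, T]
r1 m[φ2→wind] = [T, T, T, T]
r1 m[φ2→rain] = [T, T, T, T]
r1 m[φ2→snow] = [T, T, T, T]
r1 m[φ3→sun] = [T, T, T, T]
r1 m[φ3→rain] = [T, T, T, T]
r1 m[φ4→cld] = [T, T, T, T]
r1 m[φ4→sprk] = [F, T, T, T]
r1 m[φ5→cld] = [T, F, T, T]
r1 m[cld→φ0] = [T, T, T, T]
r1 m[cld→φ4] = [T, T, T, T]
r1 m[cld→φ5] = [T, T, T, T]
r1 m[wind→φ2] = [T, T, T, T]
r1 m[wet→φ1] = [T, T, T, T]
r1 m[sun→φ3] = [T, T, T, T]
r1 m[sprk→φ4] = [T, T, T, T]
r1 m[rain→φ0] = [T, T, T, T]
r1 m[rain→φ1] = [T, T, T, T]
r1 m[rain→φ2] = [T, T, T, T]
r1 m[rain→φ3] = [T, T, T, T]
r1 m[snow→φ2] = [T, T, T, T]
r2 m[φ0→cld] = [T, T, T, T]
r2 m[φ0→rain] = [T, T, T, T]
r2 m[φ1→wet] = [T, T, F, T]
r2 m[φ1→rain] = [T, T, T, T]
r2 m[φ2→wind] = [T, T, T, T]
r2 m[φ2→rain] = [T, T, T, T]
r2 m[φ2→snow] = [T, T, T, T]
r2 m[φ3→sun] = [T, T, T, T]
r2 m[φ3→rain] = [T, T, T, T]
r2 m[φ4→cld] = [T, T, T, T]
r2 m[φ4→sprk] = [F, T, T, T]
r2 m[φ5→cld] = [T, F, T, T]
r2 m[cld→φ0] = [T, F, T, T]
r2 m[cld→φ4] = [T, F, T, T]
r2 m[cld→φ5] = [T, T, T, T]
r2 m[wind→φ2] = [T, T, T, T]
r2 m[wet→φ1] = [T, T, T, T]
r2 m[sun→φ3] = [T, T, T, T]
r2 m[sprk→φ4] = [T, T, T, T]
r2 m[rain→φ0] = [T, T, T, T]
r2 m[rain→φ1] = [T, T, T, T]
r2 m[rain→φ2] = [T, T, T, T]
r2 m[rain→φ3] = [T, T, T, T]
r2 m[snow→φ2] = [T, T, T, T]
r3 m[φ0→cld] = [T, T, T, T]
r3 m[φ0→rain] = [T, T, T, T]
r3 m[φ1→wet] = [T, T, F, T]
r3 m[φ1→rain] = [T, T, T, T]
r3 m[φ2→wind] = [T, T, T, T]
r3 m[φ2→rain] = [T, T, T, T]
r3 m[φ2→snow] = [T, T, T, T]
r3 m[φ3→sun] = [T, T, T, T]
r3 m[φ3→rain] = [T, T, T, T]
r3 m[φ4→cld] = [T, T, T, T]
r3 m[φ4→sprk] = [F, T, T, T]
r3 m[φ5→cld] = [T, F, T, T]
r3 m[cld→φ0] = [T, F, T, T]
r3 m[cld→φ4] = [T, F, T, T]
r3 m[cld→φ5] = [T, T, T, T]
r3 m[wind→φ2] = [T, T, T, T]
r3 m[wet→φ1] = [T, T, T, T]
r3 m[sun→φ3] = [T, T, T, T]
r3 m[sprk→φ4] = [T, T, T, T]
r3 m[rain→φ0] = [T, T, T, T]
r3 m[rain→φ1] = [T, T, T, T]
r3 m[rain→φ2] = [T, T, T, T]
r3 m[rain→φ3] = [T, T, T, T]
r3 m[snow→φ2] = [T, T, T, T]
fixed point reached at round 3
b[wet] = ⊗ incoming = [T, T, F, T]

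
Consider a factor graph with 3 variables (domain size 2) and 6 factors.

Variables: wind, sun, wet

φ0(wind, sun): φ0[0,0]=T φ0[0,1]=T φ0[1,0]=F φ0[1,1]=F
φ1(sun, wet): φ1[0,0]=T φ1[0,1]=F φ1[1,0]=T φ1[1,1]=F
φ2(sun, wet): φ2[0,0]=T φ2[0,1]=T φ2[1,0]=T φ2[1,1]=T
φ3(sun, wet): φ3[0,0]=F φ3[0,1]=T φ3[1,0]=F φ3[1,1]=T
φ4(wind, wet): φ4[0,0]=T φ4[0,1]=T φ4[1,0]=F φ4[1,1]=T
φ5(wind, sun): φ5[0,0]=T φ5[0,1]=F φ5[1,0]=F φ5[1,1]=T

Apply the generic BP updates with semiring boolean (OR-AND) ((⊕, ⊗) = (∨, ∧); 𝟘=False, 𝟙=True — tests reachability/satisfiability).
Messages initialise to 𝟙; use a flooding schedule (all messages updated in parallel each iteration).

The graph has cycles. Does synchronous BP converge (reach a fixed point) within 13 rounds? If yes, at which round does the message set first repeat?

CONVERGED at round 8

init: all messages = 𝟙 over 2 values
r1 m[φ0→wind] = [T, F]
r1 m[φ0→sun] = [T, T]
r1 m[φ1→sun] = [T, T]
r1 m[φ1→wet] = [T, F]
r1 m[φ2→sun] = [T, T]
r1 m[φ2→wet] = [T, T]
r1 m[φ3→sun] = [T, T]
r1 m[φ3→wet] = [F, T]
r1 m[φ4→wind] = [T, T]
r1 m[φ4→wet] = [T, T]
r1 m[φ5→wind] = [T, T]
r1 m[φ5→sun] = [T, T]
r1 m[wind→φ0] = [T, T]
r1 m[wind→φ4] = [T, T]
r1 m[wind→φ5] = [T, T]
r1 m[sun→φ0] = [T, T]
r1 m[sun→φ1] = [T, T]
r1 m[sun→φ2] = [T, T]
r1 m[sun→φ3] = [T, T]
r1 m[sun→φ5] = [T, T]
r1 m[wet→φ1] = [T, T]
r1 m[wet→φ2] = [T, T]
r1 m[wet→φ3] = [T, T]
r1 m[wet→φ4] = [T, T]
r2 m[φ0→wind] = [T, F]
r2 m[φ0→sun] = [T, T]
r2 m[φ1→sun] = [T, T]
r2 m[φ1→wet] = [T, F]
r2 m[φ2→sun] = [T, T]
r2 m[φ2→wet] = [T, T]
r2 m[φ3→sun] = [T, T]
r2 m[φ3→wet] = [F, T]
r2 m[φ4→wind] = [T, T]
r2 m[φ4→wet] = [T, T]
r2 m[φ5→wind] = [T, T]
r2 m[φ5→sun] = [T, T]
r2 m[wind→φ0] = [T, T]
r2 m[wind→φ4] = [T, F]
r2 m[wind→φ5] = [T, F]
r2 m[sun→φ0] = [T, T]
r2 m[sun→φ1] = [T, T]
r2 m[sun→φ2] = [T, T]
r2 m[sun→φ3] = [T, T]
r2 m[sun→φ5] = [T, T]
r2 m[wet→φ1] = [F, T]
r2 m[wet→φ2] = [F, F]
r2 m[wet→φ3] = [T, F]
r2 m[wet→φ4] = [F, F]
r3 m[φ0→wind] = [T, F]
r3 m[φ0→sun] = [T, T]
r3 m[φ1→sun] = [F, F]
r3 m[φ1→wet] = [T, F]
r3 m[φ2→sun] = [F, F]
r3 m[φ2→wet] = [T, T]
r3 m[φ3→sun] = [F, F]
r3 m[φ3→wet] = [F, T]
r3 m[φ4→wind] = [F, F]
r3 m[φ4→wet] = [T, T]
r3 m[φ5→wind] = [T, T]
r3 m[φ5→sun] = [T, F]
r3 m[wind→φ0] = [T, T]
r3 m[wind→φ4] = [T, F]
r3 m[wind→φ5] = [T, F]
r3 m[sun→φ0] = [T, T]
r3 m[sun→φ1] = [T, T]
r3 m[sun→φ2] = [T, T]
r3 m[sun→φ3] = [T, T]
r3 m[sun→φ5] = [T, T]
r3 m[wet→φ1] = [F, T]
r3 m[wet→φ2] = [F, F]
r3 m[wet→φ3] = [T, F]
r3 m[wet→φ4] = [F, F]
r4 m[φ0→wind] = [T, F]
r4 m[φ0→sun] = [T, T]
r4 m[φ1→sun] = [F, F]
r4 m[φ1→wet] = [T, F]
r4 m[φ2→sun] = [F, F]
r4 m[φ2→wet] = [T, T]
r4 m[φ3→sun] = [F, F]
r4 m[φ3→wet] = [F, T]
r4 m[φ4→wind] = [F, F]
r4 m[φ4→wet] = [T, T]
r4 m[φ5→wind] = [T, T]
r4 m[φ5→sun] = [T, F]
r4 m[wind→φ0] = [F, F]
r4 m[wind→φ4] = [T, F]
r4 m[wind→φ5] = [F, F]
r4 m[sun→φ0] = [F, F]
r4 m[sun→φ1] = [F, F]
r4 m[sun→φ2] = [F, F]
r4 m[sun→φ3] = [F, F]
r4 m[sun→φ5] = [F, F]
r4 m[wet→φ1] = [F, T]
r4 m[wet→φ2] = [F, F]
r4 m[wet→φ3] = [T, F]
r4 m[wet→φ4] = [F, F]
r5 m[φ0→wind] = [F, F]
r5 m[φ0→sun] = [F, F]
r5 m[φ1→sun] = [F, F]
r5 m[φ1→wet] = [F, F]
r5 m[φ2→sun] = [F, F]
r5 m[φ2→wet] = [F, F]
r5 m[φ3→sun] = [F, F]
r5 m[φ3→wet] = [F, F]
r5 m[φ4→wind] = [F, F]
r5 m[φ4→wet] = [T, T]
r5 m[φ5→wind] = [F, F]
r5 m[φ5→sun] = [F, F]
r5 m[wind→φ0] = [F, F]
r5 m[wind→φ4] = [T, F]
r5 m[wind→φ5] = [F, F]
r5 m[sun→φ0] = [F, F]
r5 m[sun→φ1] = [F, F]
r5 m[sun→φ2] = [F, F]
r5 m[sun→φ3] = [F, F]
r5 m[sun→φ5] = [F, F]
r5 m[wet→φ1] = [F, T]
r5 m[wet→φ2] = [F, F]
r5 m[wet→φ3] = [T, F]
r5 m[wet→φ4] = [F, F]
r6 m[φ0→wind] = [F, F]
r6 m[φ0→sun] = [F, F]
r6 m[φ1→sun] = [F, F]
r6 m[φ1→wet] = [F, F]
r6 m[φ2→sun] = [F, F]
r6 m[φ2→wet] = [F, F]
r6 m[φ3→sun] = [F, F]
r6 m[φ3→wet] = [F, F]
r6 m[φ4→wind] = [F, F]
r6 m[φ4→wet] = [T, T]
r6 m[φ5→wind] = [F, F]
r6 m[φ5→sun] = [F, F]
r6 m[wind→φ0] = [F, F]
r6 m[wind→φ4] = [F, F]
r6 m[wind→φ5] = [F, F]
r6 m[sun→φ0] = [F, F]
r6 m[sun→φ1] = [F, F]
r6 m[sun→φ2] = [F, F]
r6 m[sun→φ3] = [F, F]
r6 m[sun→φ5] = [F, F]
r6 m[wet→φ1] = [F, F]
r6 m[wet→φ2] = [F, F]
r6 m[wet→φ3] = [F, F]
r6 m[wet→φ4] = [F, F]
r7 m[φ0→wind] = [F, F]
r7 m[φ0→sun] = [F, F]
r7 m[φ1→sun] = [F, F]
r7 m[φ1→wet] = [F, F]
r7 m[φ2→sun] = [F, F]
r7 m[φ2→wet] = [F, F]
r7 m[φ3→sun] = [F, F]
r7 m[φ3→wet] = [F, F]
r7 m[φ4→wind] = [F, F]
r7 m[φ4→wet] = [F, F]
r7 m[φ5→wind] = [F, F]
r7 m[φ5→sun] = [F, F]
r7 m[wind→φ0] = [F, F]
r7 m[wind→φ4] = [F, F]
r7 m[wind→φ5] = [F, F]
r7 m[sun→φ0] = [F, F]
r7 m[sun→φ1] = [F, F]
r7 m[sun→φ2] = [F, F]
r7 m[sun→φ3] = [F, F]
r7 m[sun→φ5] = [F, F]
r7 m[wet→φ1] = [F, F]
r7 m[wet→φ2] = [F, F]
r7 m[wet→φ3] = [F, F]
r7 m[wet→φ4] = [F, F]
r8 m[φ0→wind] = [F, F]
r8 m[φ0→sun] = [F, F]
r8 m[φ1→sun] = [F, F]
r8 m[φ1→wet] = [F, F]
r8 m[φ2→sun] = [F, F]
r8 m[φ2→wet] = [F, F]
r8 m[φ3→sun] = [F, F]
r8 m[φ3→wet] = [F, F]
r8 m[φ4→wind] = [F, F]
r8 m[φ4→wet] = [F, F]
r8 m[φ5→wind] = [F, F]
r8 m[φ5→sun] = [F, F]
r8 m[wind→φ0] = [F, F]
r8 m[wind→φ4] = [F, F]
r8 m[wind→φ5] = [F, F]
r8 m[sun→φ0] = [F, F]
r8 m[sun→φ1] = [F, F]
r8 m[sun→φ2] = [F, F]
r8 m[sun→φ3] = [F, F]
r8 m[sun→φ5] = [F, F]
r8 m[wet→φ1] = [F, F]
r8 m[wet→φ2] = [F, F]
r8 m[wet→φ3] = [F, F]
r8 m[wet→φ4] = [F, F]
fixed point reached at round 8
messages reach a fixed point at round 8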